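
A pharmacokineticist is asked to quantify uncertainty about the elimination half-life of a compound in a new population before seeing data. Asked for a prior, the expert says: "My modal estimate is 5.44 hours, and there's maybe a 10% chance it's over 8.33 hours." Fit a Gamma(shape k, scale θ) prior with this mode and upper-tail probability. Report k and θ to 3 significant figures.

Gamma(k,θ) with k>1 has mode (k−1)θ, so θ = 5.44/(k−1).
Need P(X < 8.33) = 0.9 with θ tied to k this way. Start at k = 2, θ = 5.44: P(X<8.33) ≈ 0.453.
Too low — raise k to concentrate. Iterating converges to k ≈ 11.3.
Then θ = 5.44/(11.3−1) ≈ 0.529.

k ≈ 11.3, θ ≈ 0.529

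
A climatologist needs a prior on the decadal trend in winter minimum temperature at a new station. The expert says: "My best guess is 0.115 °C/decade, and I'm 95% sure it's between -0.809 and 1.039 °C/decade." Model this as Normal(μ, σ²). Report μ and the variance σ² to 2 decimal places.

μ = 0.12, σ² = 0.22

A symmetric 95% interval runs μ ± z·σ with z = 1.96.
Half-width = 0.924, so σ = 0.924/1.96 = 0.471 and σ² = 0.22.
μ is the stated best guess, 0.12.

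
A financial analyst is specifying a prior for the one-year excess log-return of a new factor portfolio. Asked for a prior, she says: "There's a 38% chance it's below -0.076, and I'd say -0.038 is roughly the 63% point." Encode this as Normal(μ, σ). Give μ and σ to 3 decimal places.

μ = -0.058, σ = 0.060

For Normal(μ,σ), the p-quantile is μ + z_p·σ. Here z_{0.38} = -0.3055, z_{0.63} = 0.3319.
So -0.076 = μ − 0.3055σ and -0.038 = μ + 0.3319σ.
Subtracting: σ = (-0.038 − -0.076)/(0.3319 − (-0.3055)) = 0.060.
Then μ = -0.076 − (-0.3055)·0.060 = -0.058.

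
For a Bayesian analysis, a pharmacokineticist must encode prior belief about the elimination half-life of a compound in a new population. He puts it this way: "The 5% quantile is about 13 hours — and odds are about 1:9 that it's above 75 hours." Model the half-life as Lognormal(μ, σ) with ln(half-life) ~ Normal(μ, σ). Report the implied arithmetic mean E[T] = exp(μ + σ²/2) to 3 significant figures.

If T ~ Lognormal(μ,σ) then ln T ~ Normal(μ,σ), so the p-quantile of ln T is μ + z_p·σ.
ln(13) = 2.565 and ln(75) = 4.317; z_{0.05} = -1.645, z_{0.9} = 1.282.
σ = (4.317 − 2.565)/(1.282 − (-1.645)) = 0.599.
μ = 2.565 − (-1.645)·0.599 = 3.550.
E[T] = exp(μ + σ²/2) = exp(3.550 + 0.1793) = 41.7 hours.

E[T] ≈ 41.7 hours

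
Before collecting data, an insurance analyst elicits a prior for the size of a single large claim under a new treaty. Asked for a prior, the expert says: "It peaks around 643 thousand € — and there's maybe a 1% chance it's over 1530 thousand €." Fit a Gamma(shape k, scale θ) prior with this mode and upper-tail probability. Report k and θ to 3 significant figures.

k ≈ 7.31, θ ≈ 102

Gamma(k,θ) with k>1 has mode (k−1)θ, so θ = 643/(k−1).
Need P(X < 1530) = 0.99 with θ tied to k this way. Start at k = 2, θ = 643: P(X<1530) ≈ 0.687.
Too low — raise k to concentrate. Iterating converges to k ≈ 7.31.
Then θ = 643/(7.31−1) ≈ 102.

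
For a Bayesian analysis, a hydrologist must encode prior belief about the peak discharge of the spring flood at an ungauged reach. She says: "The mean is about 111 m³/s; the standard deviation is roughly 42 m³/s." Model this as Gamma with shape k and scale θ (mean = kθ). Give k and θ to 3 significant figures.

For Gamma(k, scale θ): mean = kθ, variance = kθ², so CV = 1/√k.
CV = SD/mean = 42/111 = 0.3784, hence k = 1/CV² = 6.98.
Then θ = mean/k = 111/6.98 = 15.9.

k ≈ 6.98, θ ≈ 15.9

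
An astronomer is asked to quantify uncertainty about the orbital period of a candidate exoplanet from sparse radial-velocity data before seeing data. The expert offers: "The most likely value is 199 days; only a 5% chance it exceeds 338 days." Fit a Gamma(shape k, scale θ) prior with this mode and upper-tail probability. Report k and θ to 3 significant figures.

Gamma(k,θ) with k>1 has mode (k−1)θ, so θ = 199/(k−1).
Need P(X < 338) = 0.95 with θ tied to k this way. Start at k = 2, θ = 199: P(X<338) ≈ 0.506.
Too low — raise k to concentrate. Iterating converges to k ≈ 10.9.
Then θ = 199/(10.9−1) ≈ 20.

k ≈ 10.9, θ ≈ 20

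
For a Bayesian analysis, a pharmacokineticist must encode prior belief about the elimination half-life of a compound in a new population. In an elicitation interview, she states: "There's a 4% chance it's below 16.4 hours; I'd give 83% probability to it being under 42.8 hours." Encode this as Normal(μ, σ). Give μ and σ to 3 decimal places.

For Normal(μ,σ), the p-quantile is μ + z_p·σ. Here z_{0.04} = -1.751, z_{0.83} = 0.9542.
So 16.4 = μ − 1.751σ and 42.8 = μ + 0.9542σ.
Subtracting: σ = (42.8 − 16.4)/(0.9542 − (-1.751)) = 9.760.
Then μ = 16.4 − (-1.751)·9.760 = 33.487.

μ = 33.487, σ = 9.760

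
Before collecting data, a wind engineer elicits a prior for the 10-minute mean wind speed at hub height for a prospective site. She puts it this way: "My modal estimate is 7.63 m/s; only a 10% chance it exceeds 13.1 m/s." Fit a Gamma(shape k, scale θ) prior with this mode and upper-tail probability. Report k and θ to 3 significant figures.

k ≈ 7.49, θ ≈ 1.18

Gamma(k,θ) with k>1 has mode (k−1)θ, so θ = 7.63/(k−1).
Need P(X < 13.1) = 0.9 with θ tied to k this way. Start at k = 2, θ = 7.63: P(X<13.1) ≈ 0.512.
Too low — raise k to concentrate. Iterating converges to k ≈ 7.49.
Then θ = 7.63/(7.49−1) ≈ 1.18.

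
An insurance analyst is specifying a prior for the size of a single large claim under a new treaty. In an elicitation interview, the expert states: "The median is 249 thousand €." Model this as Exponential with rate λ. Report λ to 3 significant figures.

λ ≈ 0.00278

Exponential median = ln 2 / λ, so λ = ln 2 / 249.0 = 0.00278.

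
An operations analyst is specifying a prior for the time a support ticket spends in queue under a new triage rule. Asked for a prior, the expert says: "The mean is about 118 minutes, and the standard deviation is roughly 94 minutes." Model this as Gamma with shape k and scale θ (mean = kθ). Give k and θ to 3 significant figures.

For Gamma(k, scale θ): mean = kθ, variance = kθ², so CV = 1/√k.
CV = SD/mean = 94/118 = 0.7966, hence k = 1/CV² = 1.58.
Then θ = mean/k = 118/1.58 = 74.9.

k ≈ 1.58, θ ≈ 74.9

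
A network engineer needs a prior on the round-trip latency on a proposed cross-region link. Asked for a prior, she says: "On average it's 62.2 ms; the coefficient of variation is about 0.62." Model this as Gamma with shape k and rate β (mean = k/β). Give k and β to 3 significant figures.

k ≈ 2.6, β ≈ 0.0418

For Gamma(k, rate β): mean = k/β, variance = k/β², so CV = 1/√k.
CV = 0.62, hence k = 1/CV² = 2.6.
Then β = k/mean = 2.6/62.2 = 0.0418.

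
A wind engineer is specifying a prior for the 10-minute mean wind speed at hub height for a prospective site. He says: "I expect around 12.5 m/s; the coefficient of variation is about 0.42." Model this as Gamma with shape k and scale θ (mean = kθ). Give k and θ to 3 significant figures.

For Gamma(k, scale θ): mean = kθ, variance = kθ², so CV = 1/√k.
CV = 0.42, hence k = 1/CV² = 5.67.
Then θ = mean/k = 12.5/5.67 = 2.21.

k ≈ 5.67, θ ≈ 2.21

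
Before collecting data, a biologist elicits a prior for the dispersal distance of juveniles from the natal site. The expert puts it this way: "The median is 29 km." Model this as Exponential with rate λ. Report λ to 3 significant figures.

λ ≈ 0.0239

Exponential median = ln 2 / λ, so λ = ln 2 / 29.0 = 0.0239.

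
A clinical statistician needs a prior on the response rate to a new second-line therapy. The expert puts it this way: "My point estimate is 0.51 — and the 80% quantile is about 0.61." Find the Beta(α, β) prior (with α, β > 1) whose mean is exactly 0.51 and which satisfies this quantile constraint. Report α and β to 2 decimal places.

With mean 0.51 fixed, write α = 0.51s, β = 0.49s where s = α+β.
Need P(θ < 0.61) = 0.8 under Beta(0.51s, 0.49s). Normal approximation: (q−m)/√(m(1−m)/s) ≈ z_{0.8} = 0.842, so s ≈ 0.51·0.49·(0.842)²/(0.61−0.51)² = 17.7.
At s = 17.7: P(θ<0.61) ≈ 0.799. Adjusting to match 0.8 gives s ≈ 17.87.
So α = 0.51·17.87 ≈ 9.11, β = 0.49·17.87 ≈ 8.76.

α ≈ 9.11, β ≈ 8.76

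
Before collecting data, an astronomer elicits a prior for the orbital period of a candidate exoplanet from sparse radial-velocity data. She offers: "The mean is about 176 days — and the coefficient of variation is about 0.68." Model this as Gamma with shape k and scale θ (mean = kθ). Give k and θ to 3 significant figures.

For Gamma(k, scale θ): mean = kθ, variance = kθ², so CV = 1/√k.
CV = 0.68, hence k = 1/CV² = 2.16.
Then θ = mean/k = 176/2.16 = 81.4.

k ≈ 2.16, θ ≈ 81.4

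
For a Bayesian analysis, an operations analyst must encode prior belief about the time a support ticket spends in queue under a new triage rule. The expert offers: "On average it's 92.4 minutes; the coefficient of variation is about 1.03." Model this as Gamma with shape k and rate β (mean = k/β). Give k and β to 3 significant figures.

For Gamma(k, rate β): mean = k/β, variance = k/β², so CV = 1/√k.
CV = 1.03, hence k = 1/CV² = 0.943.
Then β = k/mean = 0.943/92.4 = 0.0102.

k ≈ 0.943, β ≈ 0.0102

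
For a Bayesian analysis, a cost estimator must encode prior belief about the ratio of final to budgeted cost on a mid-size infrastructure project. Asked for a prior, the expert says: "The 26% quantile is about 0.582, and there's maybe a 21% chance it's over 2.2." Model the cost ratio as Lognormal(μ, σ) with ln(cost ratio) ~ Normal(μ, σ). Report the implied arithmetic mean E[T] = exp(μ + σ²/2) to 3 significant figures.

If T ~ Lognormal(μ,σ) then ln T ~ Normal(μ,σ), so the p-quantile of ln T is μ + z_p·σ.
ln(0.582) = -0.5413 and ln(2.2) = 0.7885; z_{0.26} = -0.6433, z_{0.79} = 0.8064.
σ = (0.7885 − -0.5413)/(0.8064 − (-0.6433)) = 0.917.
μ = -0.5413 − (-0.6433)·0.917 = 0.049.
E[T] = exp(μ + σ²/2) = exp(0.049 + 0.4206) = 1.6.

E[T] ≈ 1.6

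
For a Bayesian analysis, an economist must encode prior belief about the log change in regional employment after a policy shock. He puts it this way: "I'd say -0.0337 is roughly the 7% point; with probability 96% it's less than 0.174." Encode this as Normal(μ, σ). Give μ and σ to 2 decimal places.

For Normal(μ,σ), the p-quantile is μ + z_p·σ. Here z_{0.07} = -1.476, z_{0.96} = 1.751.
So -0.0337 = μ − 1.476σ and 0.174 = μ + 1.751σ.
Subtracting: σ = (0.174 − -0.0337)/(1.751 − (-1.476)) = 0.06.
Then μ = -0.0337 − (-1.476)·0.06 = 0.06.

μ = 0.06, σ = 0.06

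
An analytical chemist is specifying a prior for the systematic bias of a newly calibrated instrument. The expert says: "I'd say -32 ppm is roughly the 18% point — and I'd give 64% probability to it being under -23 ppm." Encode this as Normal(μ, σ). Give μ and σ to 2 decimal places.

μ = -25.53, σ = 7.07

For Normal(μ,σ), the p-quantile is μ + z_p·σ. Here z_{0.18} = -0.9154, z_{0.64} = 0.3585.
So -32 = μ − 0.9154σ and -23 = μ + 0.3585σ.
Subtracting: σ = (-23 − -32)/(0.3585 − (-0.9154)) = 7.07.
Then μ = -32 − (-0.9154)·7.07 = -25.53.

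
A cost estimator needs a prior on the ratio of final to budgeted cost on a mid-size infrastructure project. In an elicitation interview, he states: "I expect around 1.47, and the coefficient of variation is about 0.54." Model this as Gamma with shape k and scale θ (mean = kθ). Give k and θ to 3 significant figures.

k ≈ 3.43, θ ≈ 0.429

For Gamma(k, scale θ): mean = kθ, variance = kθ², so CV = 1/√k.
CV = 0.54, hence k = 1/CV² = 3.43.
Then θ = mean/k = 1.47/3.43 = 0.429.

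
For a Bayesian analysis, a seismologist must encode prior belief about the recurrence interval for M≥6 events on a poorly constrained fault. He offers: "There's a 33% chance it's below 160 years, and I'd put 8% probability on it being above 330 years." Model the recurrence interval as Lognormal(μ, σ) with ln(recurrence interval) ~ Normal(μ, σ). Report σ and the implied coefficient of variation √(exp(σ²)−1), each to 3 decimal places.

σ ≈ 0.392, CV ≈ 0.408

If T ~ Lognormal(μ,σ) then ln T ~ Normal(μ,σ), so the p-quantile of ln T is μ + z_p·σ.
ln(160) = 5.075 and ln(330) = 5.799; z_{0.33} = -0.4399, z_{0.92} = 1.405.
σ = (5.799 − 5.075)/(1.405 − (-0.4399)) = 0.392.
μ = 5.075 − (-0.4399)·0.392 = 5.248.
CV = √(exp(σ²)−1) = √(exp(0.1540)−1) = 0.408.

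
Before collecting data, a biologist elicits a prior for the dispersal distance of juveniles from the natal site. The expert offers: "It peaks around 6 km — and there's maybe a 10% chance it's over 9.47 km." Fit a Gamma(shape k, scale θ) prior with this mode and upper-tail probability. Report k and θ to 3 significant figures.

Gamma(k,θ) with k>1 has mode (k−1)θ, so θ = 6/(k−1).
Need P(X < 9.47) = 0.9 with θ tied to k this way. Start at k = 2, θ = 6: P(X<9.47) ≈ 0.468.
Too low — raise k to concentrate. Iterating converges to k ≈ 10.
Then θ = 6/(10−1) ≈ 0.666.

k ≈ 10, θ ≈ 0.666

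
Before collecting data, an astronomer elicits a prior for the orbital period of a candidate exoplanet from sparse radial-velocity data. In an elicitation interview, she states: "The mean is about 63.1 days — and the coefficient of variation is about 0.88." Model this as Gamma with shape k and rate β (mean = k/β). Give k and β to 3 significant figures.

k ≈ 1.29, β ≈ 0.0205

For Gamma(k, rate β): mean = k/β, variance = k/β², so CV = 1/√k.
CV = 0.88, hence k = 1/CV² = 1.29.
Then β = k/mean = 1.29/63.1 = 0.0205.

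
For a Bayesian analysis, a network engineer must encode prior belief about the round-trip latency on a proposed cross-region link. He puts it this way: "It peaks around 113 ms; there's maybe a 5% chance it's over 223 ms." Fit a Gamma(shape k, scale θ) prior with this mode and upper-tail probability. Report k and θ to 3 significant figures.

Gamma(k,θ) with k>1 has mode (k−1)θ, so θ = 113/(k−1).
Need P(X < 223) = 0.95 with θ tied to k this way. Start at k = 2, θ = 113: P(X<223) ≈ 0.587.
Too low — raise k to concentrate. Iterating converges to k ≈ 7.
Then θ = 113/(7−1) ≈ 18.8.

k ≈ 7, θ ≈ 18.8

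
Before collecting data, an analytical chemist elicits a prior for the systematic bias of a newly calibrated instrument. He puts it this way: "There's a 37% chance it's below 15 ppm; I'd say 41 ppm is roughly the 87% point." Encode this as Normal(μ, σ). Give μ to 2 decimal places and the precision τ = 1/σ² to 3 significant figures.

μ = 20.92, τ = 0.00315

For Normal(μ,σ), the p-quantile is μ + z_p·σ. Here z_{0.37} = -0.3319, z_{0.87} = 1.126.
So 15 = μ − 0.3319σ and 41 = μ + 1.126σ.
Subtracting: σ = (41 − 15)/(1.126 − (-0.3319)) = 17.83.
Then μ = 15 − (-0.3319)·17.83 = 20.92.
Precision τ = 1/σ² = 1/17.83² = 0.00315.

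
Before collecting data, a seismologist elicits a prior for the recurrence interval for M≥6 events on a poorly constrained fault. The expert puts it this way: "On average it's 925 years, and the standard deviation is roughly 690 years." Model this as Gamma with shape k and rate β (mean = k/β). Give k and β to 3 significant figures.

k ≈ 1.8, β ≈ 0.00194

For Gamma(k, rate β): mean = k/β, variance = k/β², so CV = 1/√k.
CV = SD/mean = 690/925 = 0.7459, hence k = 1/CV² = 1.8.
Then β = k/mean = 1.8/925 = 0.00194.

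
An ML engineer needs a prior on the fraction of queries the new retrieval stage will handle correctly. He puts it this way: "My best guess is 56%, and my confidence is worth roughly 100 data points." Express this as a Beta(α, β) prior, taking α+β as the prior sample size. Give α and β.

α = 56, β = 44

Under the effective-sample-size interpretation, Beta(α, β) has prior mean α/(α+β) and prior sample size α+β.
So α+β = 100 and α/(α+β) = 0.56, giving α = 0.56·100 = 56 and β = 100 − 56 = 44.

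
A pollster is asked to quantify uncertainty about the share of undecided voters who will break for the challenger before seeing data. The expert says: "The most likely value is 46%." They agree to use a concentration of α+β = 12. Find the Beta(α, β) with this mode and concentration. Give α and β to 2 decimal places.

α = 5.60, β = 6.40

For α,β > 1 the Beta mode is (α−1)/(α+β−2). With α+β = 12, the mode is (α−1)/10.
Set (α−1)/10 = 0.46 → α = 1 + 0.46·10 = 5.60.
β = 12 − α = 6.40.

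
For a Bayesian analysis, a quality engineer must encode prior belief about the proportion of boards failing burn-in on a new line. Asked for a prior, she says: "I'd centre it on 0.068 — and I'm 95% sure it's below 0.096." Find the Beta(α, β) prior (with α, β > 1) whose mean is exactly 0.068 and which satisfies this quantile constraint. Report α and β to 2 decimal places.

α ≈ 16.96, β ≈ 232.40

With mean 0.068 fixed, write α = 0.068s, β = 0.932s where s = α+β.
Need P(θ < 0.096) = 0.95 under Beta(0.068s, 0.932s). Normal approximation: (q−m)/√(m(1−m)/s) ≈ z_{0.95} = 1.64, so s ≈ 0.068·0.932·(1.64)²/(0.096−0.068)² = 218.7.
At s = 218.7: P(θ<0.096) ≈ 0.939. Adjusting to match 0.95 gives s ≈ 249.36.
So α = 0.068·249.36 ≈ 16.96, β = 0.932·249.36 ≈ 232.40.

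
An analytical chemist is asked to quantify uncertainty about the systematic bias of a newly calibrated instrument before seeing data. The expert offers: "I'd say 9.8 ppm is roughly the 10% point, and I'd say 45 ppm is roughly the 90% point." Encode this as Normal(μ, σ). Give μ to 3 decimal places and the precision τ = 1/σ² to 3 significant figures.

For Normal(μ,σ), the p-quantile is μ + z_p·σ. Here z_{0.1} = -1.282, z_{0.9} = 1.282.
So 9.8 = μ − 1.282σ and 45 = μ + 1.282σ.
Subtracting: σ = (45 − 9.8)/(1.282 − (-1.282)) = 13.733.
Then μ = 9.8 − (-1.282)·13.733 = 27.400.
Precision τ = 1/σ² = 1/13.73² = 0.0053.

μ = 27.400, τ = 0.0053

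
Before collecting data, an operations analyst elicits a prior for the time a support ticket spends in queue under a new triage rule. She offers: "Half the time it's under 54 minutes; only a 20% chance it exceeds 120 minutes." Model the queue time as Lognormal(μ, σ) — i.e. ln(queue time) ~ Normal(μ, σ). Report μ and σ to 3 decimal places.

μ ≈ 3.989, σ ≈ 0.949

If T ~ Lognormal(μ,σ) then ln T ~ Normal(μ,σ), so the p-quantile of ln T is μ + z_p·σ.
ln(54) = 3.989 and ln(120) = 4.787; z_{0.5} = 0, z_{0.8} = 0.8416.
σ = (4.787 − 3.989)/(0.8416 − (0)) = 0.949.
μ = 3.989 − (0)·0.949 = 3.989.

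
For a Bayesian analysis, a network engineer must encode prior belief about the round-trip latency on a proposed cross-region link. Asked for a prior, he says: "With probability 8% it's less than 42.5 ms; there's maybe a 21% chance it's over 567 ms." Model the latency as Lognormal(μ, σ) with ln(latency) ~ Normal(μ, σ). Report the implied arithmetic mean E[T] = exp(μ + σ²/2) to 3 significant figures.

E[T] ≈ 438 ms

If T ~ Lognormal(μ,σ) then ln T ~ Normal(μ,σ), so the p-quantile of ln T is μ + z_p·σ.
ln(42.5) = 3.75 and ln(567) = 6.34; z_{0.08} = -1.405, z_{0.79} = 0.8064.
σ = (6.34 − 3.75)/(0.8064 − (-1.405)) = 1.172.
μ = 3.75 − (-1.405)·1.172 = 5.396.
E[T] = exp(μ + σ²/2) = exp(5.396 + 0.6863) = 438 ms.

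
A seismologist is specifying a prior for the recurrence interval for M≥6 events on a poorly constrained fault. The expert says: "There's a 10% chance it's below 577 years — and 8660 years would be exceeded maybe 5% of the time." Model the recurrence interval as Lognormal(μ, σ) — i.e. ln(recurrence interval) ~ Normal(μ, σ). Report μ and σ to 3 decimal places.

μ ≈ 7.544, σ ≈ 0.926

If T ~ Lognormal(μ,σ) then ln T ~ Normal(μ,σ), so the p-quantile of ln T is μ + z_p·σ.
ln(577) = 6.358 and ln(8660) = 9.066; z_{0.1} = -1.282, z_{0.95} = 1.645.
σ = (9.066 − 6.358)/(1.645 − (-1.282)) = 0.926.
μ = 6.358 − (-1.282)·0.926 = 7.544.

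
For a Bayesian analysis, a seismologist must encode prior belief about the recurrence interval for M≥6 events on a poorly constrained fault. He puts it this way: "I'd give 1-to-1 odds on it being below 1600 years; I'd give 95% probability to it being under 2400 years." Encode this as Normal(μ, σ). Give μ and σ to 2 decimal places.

μ = 1600.00, σ = 486.37

For Normal(μ,σ), the p-quantile is μ + z_p·σ. Here z_{0.5} = 0, z_{0.95} = 1.645.
So 1600 = μ + 0σ and 2400 = μ + 1.645σ.
Subtracting: σ = (2400 − 1600)/(1.645 − (0)) = 486.37.
Then μ = 1600 − (0)·486.37 = 1600.00.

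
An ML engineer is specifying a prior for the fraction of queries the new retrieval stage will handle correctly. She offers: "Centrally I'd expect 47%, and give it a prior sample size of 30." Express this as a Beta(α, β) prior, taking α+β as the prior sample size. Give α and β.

α = 14.1, β = 15.9

Under the effective-sample-size interpretation, Beta(α, β) has prior mean α/(α+β) and prior sample size α+β.
So α+β = 30 and α/(α+β) = 0.47, giving α = 0.47·30 = 14.1 and β = 30 − 14.1 = 15.9.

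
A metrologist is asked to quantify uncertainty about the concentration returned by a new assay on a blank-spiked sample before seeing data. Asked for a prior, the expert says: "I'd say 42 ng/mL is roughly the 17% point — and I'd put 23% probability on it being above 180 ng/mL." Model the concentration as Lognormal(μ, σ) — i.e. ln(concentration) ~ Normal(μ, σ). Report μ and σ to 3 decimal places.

If T ~ Lognormal(μ,σ) then ln T ~ Normal(μ,σ), so the p-quantile of ln T is μ + z_p·σ.
ln(42) = 3.738 and ln(180) = 5.193; z_{0.17} = -0.9542, z_{0.77} = 0.7388.
σ = (5.193 − 3.738)/(0.7388 − (-0.9542)) = 0.860.
μ = 3.738 − (-0.9542)·0.860 = 4.558.

μ ≈ 4.558, σ ≈ 0.860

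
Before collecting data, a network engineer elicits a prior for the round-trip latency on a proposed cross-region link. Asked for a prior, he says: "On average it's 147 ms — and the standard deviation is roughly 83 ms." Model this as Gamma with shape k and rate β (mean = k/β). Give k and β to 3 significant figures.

For Gamma(k, rate β): mean = k/β, variance = k/β², so CV = 1/√k.
CV = SD/mean = 83/147 = 0.5646, hence k = 1/CV² = 3.14.
Then β = k/mean = 3.14/147 = 0.0213.

k ≈ 3.14, β ≈ 0.0213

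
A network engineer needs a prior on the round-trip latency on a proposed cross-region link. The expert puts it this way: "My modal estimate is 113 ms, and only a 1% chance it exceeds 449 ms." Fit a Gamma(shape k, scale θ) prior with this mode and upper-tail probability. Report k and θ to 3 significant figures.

k ≈ 3.2, θ ≈ 51.4

Gamma(k,θ) with k>1 has mode (k−1)θ, so θ = 113/(k−1).
Need P(X < 449) = 0.99 with θ tied to k this way. Start at k = 2, θ = 113: P(X<449) ≈ 0.906.
Too low — raise k to concentrate. Iterating converges to k ≈ 3.2.
Then θ = 113/(3.2−1) ≈ 51.4.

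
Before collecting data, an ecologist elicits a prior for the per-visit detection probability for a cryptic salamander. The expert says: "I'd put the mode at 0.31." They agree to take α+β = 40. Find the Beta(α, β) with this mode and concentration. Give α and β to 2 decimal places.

α = 12.78, β = 27.22

For α,β > 1 the Beta mode is (α−1)/(α+β−2). With α+β = 40, the mode is (α−1)/38.
Set (α−1)/38 = 0.31 → α = 1 + 0.31·38 = 12.78.
β = 40 − α = 27.22.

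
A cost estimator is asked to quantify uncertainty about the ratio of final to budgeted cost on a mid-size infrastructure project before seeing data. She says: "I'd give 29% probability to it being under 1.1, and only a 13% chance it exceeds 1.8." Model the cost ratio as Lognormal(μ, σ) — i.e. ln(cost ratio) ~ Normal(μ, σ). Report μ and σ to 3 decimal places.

If T ~ Lognormal(μ,σ) then ln T ~ Normal(μ,σ), so the p-quantile of ln T is μ + z_p·σ.
ln(1.1) = 0.09531 and ln(1.8) = 0.5878; z_{0.29} = -0.5534, z_{0.87} = 1.126.
σ = (0.5878 − 0.09531)/(1.126 − (-0.5534)) = 0.293.
μ = 0.09531 − (-0.5534)·0.293 = 0.258.

μ ≈ 0.258, σ ≈ 0.293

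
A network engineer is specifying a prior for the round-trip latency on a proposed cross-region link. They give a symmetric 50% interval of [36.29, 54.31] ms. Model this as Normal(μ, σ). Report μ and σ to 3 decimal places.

μ = 45.300, σ = 13.358

A symmetric 50% interval runs μ ± z·σ with z = 0.6745.
Half-width = 9.01, so σ = 9.01/0.6745 = 13.358.
μ is the interval midpoint, 45.300.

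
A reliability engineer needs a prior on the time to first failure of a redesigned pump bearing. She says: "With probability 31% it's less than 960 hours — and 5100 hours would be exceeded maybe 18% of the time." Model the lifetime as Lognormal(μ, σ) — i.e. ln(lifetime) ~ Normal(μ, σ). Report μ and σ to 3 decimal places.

μ ≈ 7.454, σ ≈ 1.183

If T ~ Lognormal(μ,σ) then ln T ~ Normal(μ,σ), so the p-quantile of ln T is μ + z_p·σ.
ln(960) = 6.867 and ln(5100) = 8.537; z_{0.31} = -0.4959, z_{0.82} = 0.9154.
σ = (8.537 − 6.867)/(0.9154 − (-0.4959)) = 1.183.
μ = 6.867 − (-0.4959)·1.183 = 7.454.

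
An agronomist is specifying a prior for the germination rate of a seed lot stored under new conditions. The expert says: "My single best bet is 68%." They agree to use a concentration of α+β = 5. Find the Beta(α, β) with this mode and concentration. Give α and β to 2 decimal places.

α = 3.04, β = 1.96

For α,β > 1 the Beta mode is (α−1)/(α+β−2). With α+β = 5, the mode is (α−1)/3.
Set (α−1)/3 = 0.68 → α = 1 + 0.68·3 = 3.04.
β = 5 − α = 1.96.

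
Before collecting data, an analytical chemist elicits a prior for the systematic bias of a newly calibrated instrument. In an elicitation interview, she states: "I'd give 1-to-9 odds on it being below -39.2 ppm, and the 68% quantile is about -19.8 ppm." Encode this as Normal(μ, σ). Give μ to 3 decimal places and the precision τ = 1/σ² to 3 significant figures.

μ = -24.987, τ = 0.00813

The p-quantile of Normal(μ,σ) is μ + z_p·σ, with z_{0.1} = -1.282 and z_{0.68} = 0.4677.
Eliminate σ: μ = (z₂·x₁ − z₁·x₂)/(z₂ − z₁) = (0.4677·-39.2 − (-1.282)·-19.8)/1.749 = -24.987.
Then σ = (x₂ − x₁)/(z₂ − z₁) = (-19.8 − -39.2)/1.749 = 11.090.
Precision τ = 1/σ² = 1/11.09² = 0.00813.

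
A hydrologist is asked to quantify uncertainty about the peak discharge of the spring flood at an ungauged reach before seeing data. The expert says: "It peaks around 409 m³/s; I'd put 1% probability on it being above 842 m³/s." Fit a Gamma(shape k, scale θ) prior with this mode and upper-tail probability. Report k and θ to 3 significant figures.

k ≈ 10.4, θ ≈ 43.7

Gamma(k,θ) with k>1 has mode (k−1)θ, so θ = 409/(k−1).
Need P(X < 842) = 0.99 with θ tied to k this way. Start at k = 2, θ = 409: P(X<842) ≈ 0.610.
Too low — raise k to concentrate. Iterating converges to k ≈ 10.4.
Then θ = 409/(10.4−1) ≈ 43.7.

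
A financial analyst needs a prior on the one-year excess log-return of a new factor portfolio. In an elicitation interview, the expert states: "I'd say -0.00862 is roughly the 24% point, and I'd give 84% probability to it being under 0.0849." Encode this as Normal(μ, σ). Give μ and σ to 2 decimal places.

μ = 0.03, σ = 0.05

For Normal(μ,σ), the p-quantile is μ + z_p·σ. Here z_{0.24} = -0.7063, z_{0.84} = 0.9945.
So -0.00862 = μ − 0.7063σ and 0.0849 = μ + 0.9945σ.
Subtracting: σ = (0.0849 − -0.00862)/(0.9945 − (-0.7063)) = 0.05.
Then μ = -0.00862 − (-0.7063)·0.05 = 0.03.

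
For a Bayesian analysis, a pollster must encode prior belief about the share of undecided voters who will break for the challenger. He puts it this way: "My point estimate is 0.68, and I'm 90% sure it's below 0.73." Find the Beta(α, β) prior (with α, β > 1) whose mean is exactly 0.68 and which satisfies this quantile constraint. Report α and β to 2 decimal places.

α ≈ 94.73, β ≈ 44.58

With mean 0.68 fixed, write α = 0.68s, β = 0.32s where s = α+β.
Need P(θ < 0.73) = 0.9 under Beta(0.68s, 0.32s). Normal approximation: (q−m)/√(m(1−m)/s) ≈ z_{0.9} = 1.28, so s ≈ 0.68·0.32·(1.28)²/(0.73−0.68)² = 143.0.
At s = 143.0: P(θ<0.73) ≈ 0.903. Adjusting to match 0.9 gives s ≈ 139.31.
So α = 0.68·139.31 ≈ 94.73, β = 0.32·139.31 ≈ 44.58.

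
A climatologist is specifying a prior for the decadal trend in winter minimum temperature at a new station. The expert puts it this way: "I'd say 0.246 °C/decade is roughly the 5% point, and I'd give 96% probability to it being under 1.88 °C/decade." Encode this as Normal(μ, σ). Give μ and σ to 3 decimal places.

μ = 1.038, σ = 0.481

The p-quantile of Normal(μ,σ) is μ + z_p·σ, with z_{0.05} = -1.645 and z_{0.96} = 1.751.
Eliminate σ: μ = (z₂·x₁ − z₁·x₂)/(z₂ − z₁) = (1.751·0.246 − (-1.645)·1.88)/3.396 = 1.038.
Then σ = (x₂ − x₁)/(z₂ − z₁) = (1.88 − 0.246)/3.396 = 0.481.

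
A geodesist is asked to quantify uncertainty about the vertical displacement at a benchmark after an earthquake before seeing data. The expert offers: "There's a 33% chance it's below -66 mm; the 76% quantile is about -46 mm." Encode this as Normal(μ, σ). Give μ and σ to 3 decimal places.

The p-quantile of Normal(μ,σ) is μ + z_p·σ, with z_{0.33} = -0.4399 and z_{0.76} = 0.7063.
Eliminate σ: μ = (z₂·x₁ − z₁·x₂)/(z₂ − z₁) = (0.7063·-66 − (-0.4399)·-46)/1.146 = -58.324.
Then σ = (x₂ − x₁)/(z₂ − z₁) = (-46 − -66)/1.146 = 17.449.

μ = -58.324, σ = 17.449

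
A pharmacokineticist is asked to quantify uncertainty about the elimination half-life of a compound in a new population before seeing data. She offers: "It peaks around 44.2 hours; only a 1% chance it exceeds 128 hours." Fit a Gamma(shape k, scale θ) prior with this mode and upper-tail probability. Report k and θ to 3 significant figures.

Gamma(k,θ) with k>1 has mode (k−1)θ, so θ = 44.2/(k−1).
Need P(X < 128) = 0.99 with θ tied to k this way. Start at k = 2, θ = 44.2: P(X<128) ≈ 0.785.
Too low — raise k to concentrate. Iterating converges to k ≈ 5.02.
Then θ = 44.2/(5.02−1) ≈ 11.

k ≈ 5.02, θ ≈ 11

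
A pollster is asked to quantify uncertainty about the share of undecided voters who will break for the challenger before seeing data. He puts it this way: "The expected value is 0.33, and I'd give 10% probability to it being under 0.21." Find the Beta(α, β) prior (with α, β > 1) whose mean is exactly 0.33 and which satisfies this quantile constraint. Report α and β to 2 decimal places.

α ≈ 7.72, β ≈ 15.67

With mean 0.33 fixed, write α = 0.33s, β = 0.67s where s = α+β.
Need P(θ < 0.21) = 0.1 under Beta(0.33s, 0.67s). Normal approximation: (q−m)/√(m(1−m)/s) ≈ z_{0.1} = -1.28, so s ≈ 0.33·0.67·(-1.28)²/(0.21−0.33)² = 25.2.
At s = 25.2: P(θ<0.21) ≈ 0.091. Adjusting to match 0.1 gives s ≈ 23.38.
So α = 0.33·23.38 ≈ 7.72, β = 0.67·23.38 ≈ 15.67.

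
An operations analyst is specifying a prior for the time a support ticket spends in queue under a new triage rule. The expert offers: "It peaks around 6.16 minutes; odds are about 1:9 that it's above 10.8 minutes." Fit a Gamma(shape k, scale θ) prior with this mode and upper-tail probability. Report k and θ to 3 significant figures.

Gamma(k,θ) with k>1 has mode (k−1)θ, so θ = 6.16/(k−1).
Need P(X < 10.8) = 0.9 with θ tied to k this way. Start at k = 2, θ = 6.16: P(X<10.8) ≈ 0.523.
Too low — raise k to concentrate. Iterating converges to k ≈ 7.02.
Then θ = 6.16/(7.02−1) ≈ 1.02.

k ≈ 7.02, θ ≈ 1.02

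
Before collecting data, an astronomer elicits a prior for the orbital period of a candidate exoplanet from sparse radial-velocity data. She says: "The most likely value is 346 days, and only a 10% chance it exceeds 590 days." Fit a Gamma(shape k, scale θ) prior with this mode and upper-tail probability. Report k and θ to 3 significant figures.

Gamma(k,θ) with k>1 has mode (k−1)θ, so θ = 346/(k−1).
Need P(X < 590) = 0.9 with θ tied to k this way. Start at k = 2, θ = 346: P(X<590) ≈ 0.508.
Too low — raise k to concentrate. Iterating converges to k ≈ 7.65.
Then θ = 346/(7.65−1) ≈ 52.

k ≈ 7.65, θ ≈ 52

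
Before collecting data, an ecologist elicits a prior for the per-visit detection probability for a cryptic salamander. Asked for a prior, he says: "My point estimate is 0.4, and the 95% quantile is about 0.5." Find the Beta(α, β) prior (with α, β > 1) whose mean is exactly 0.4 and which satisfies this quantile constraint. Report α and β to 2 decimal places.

α ≈ 26.53, β ≈ 39.80

With mean 0.4 fixed, write α = 0.4s, β = 0.6s where s = α+β.
Need P(θ < 0.5) = 0.95 under Beta(0.4s, 0.6s). Normal approximation: (q−m)/√(m(1−m)/s) ≈ z_{0.95} = 1.64, so s ≈ 0.4·0.6·(1.64)²/(0.5−0.4)² = 64.9.
At s = 64.9: P(θ<0.5) ≈ 0.948. Adjusting to match 0.95 gives s ≈ 66.33.
So α = 0.4·66.33 ≈ 26.53, β = 0.6·66.33 ≈ 39.80.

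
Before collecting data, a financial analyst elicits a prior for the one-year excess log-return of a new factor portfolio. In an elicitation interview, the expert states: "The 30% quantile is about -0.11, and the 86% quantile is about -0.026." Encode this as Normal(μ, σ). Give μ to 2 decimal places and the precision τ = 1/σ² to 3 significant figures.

For Normal(μ,σ), the p-quantile is μ + z_p·σ. Here z_{0.3} = -0.5244, z_{0.86} = 1.08.
So -0.11 = μ − 0.5244σ and -0.026 = μ + 1.08σ.
Subtracting: σ = (-0.026 − -0.11)/(1.08 − (-0.5244)) = 0.05.
Then μ = -0.11 − (-0.5244)·0.05 = -0.08.
Precision τ = 1/σ² = 1/0.05235² = 365.

μ = -0.08, τ = 365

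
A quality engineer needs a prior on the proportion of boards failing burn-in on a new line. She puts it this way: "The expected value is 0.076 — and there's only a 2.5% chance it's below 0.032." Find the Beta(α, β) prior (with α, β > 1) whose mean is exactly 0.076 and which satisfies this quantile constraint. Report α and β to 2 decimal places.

α ≈ 7.23, β ≈ 87.89

With mean 0.076 fixed, write α = 0.076s, β = 0.924s where s = α+β.
Need P(θ < 0.032) = 0.025 under Beta(0.076s, 0.924s). Normal approximation: (q−m)/√(m(1−m)/s) ≈ z_{0.025} = -1.96, so s ≈ 0.076·0.924·(-1.96)²/(0.032−0.076)² = 139.3.
At s = 139.3: P(θ<0.032) ≈ 0.008. Adjusting to match 0.025 gives s ≈ 95.12.
So α = 0.076·95.12 ≈ 7.23, β = 0.924·95.12 ≈ 87.89.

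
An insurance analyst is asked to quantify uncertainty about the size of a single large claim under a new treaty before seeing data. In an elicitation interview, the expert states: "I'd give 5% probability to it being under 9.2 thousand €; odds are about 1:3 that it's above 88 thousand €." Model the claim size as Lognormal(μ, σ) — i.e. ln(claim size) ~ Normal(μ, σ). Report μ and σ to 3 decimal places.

If T ~ Lognormal(μ,σ) then ln T ~ Normal(μ,σ), so the p-quantile of ln T is μ + z_p·σ.
ln(9.2) = 2.219 and ln(88) = 4.477; z_{0.05} = -1.645, z_{0.75} = 0.6745.
σ = (4.477 − 2.219)/(0.6745 − (-1.645)) = 0.974.
μ = 2.219 − (-1.645)·0.974 = 3.821.

μ ≈ 3.821, σ ≈ 0.974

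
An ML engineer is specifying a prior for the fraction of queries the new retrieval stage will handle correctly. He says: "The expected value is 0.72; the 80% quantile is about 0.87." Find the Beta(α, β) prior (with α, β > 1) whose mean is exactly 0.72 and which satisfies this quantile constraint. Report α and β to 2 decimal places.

With mean 0.72 fixed, write α = 0.72s, β = 0.28s where s = α+β.
Need P(θ < 0.87) = 0.8 under Beta(0.72s, 0.28s). Normal approximation: (q−m)/√(m(1−m)/s) ≈ z_{0.8} = 0.842, so s ≈ 0.72·0.28·(0.842)²/(0.87−0.72)² = 6.3.
At s = 6.3: P(θ<0.87) ≈ 0.796. Adjusting to match 0.8 gives s ≈ 6.51.
So α = 0.72·6.51 ≈ 4.69, β = 0.28·6.51 ≈ 1.82.

α ≈ 4.69, β ≈ 1.82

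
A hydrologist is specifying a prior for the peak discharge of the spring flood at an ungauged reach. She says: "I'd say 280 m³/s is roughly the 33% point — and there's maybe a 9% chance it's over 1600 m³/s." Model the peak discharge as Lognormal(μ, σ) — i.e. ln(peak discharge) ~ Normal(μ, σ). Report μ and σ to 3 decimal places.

If T ~ Lognormal(μ,σ) then ln T ~ Normal(μ,σ), so the p-quantile of ln T is μ + z_p·σ.
ln(280) = 5.635 and ln(1600) = 7.378; z_{0.33} = -0.4399, z_{0.91} = 1.341.
σ = (7.378 − 5.635)/(1.341 − (-0.4399)) = 0.979.
μ = 5.635 − (-0.4399)·0.979 = 6.065.

μ ≈ 6.065, σ ≈ 0.979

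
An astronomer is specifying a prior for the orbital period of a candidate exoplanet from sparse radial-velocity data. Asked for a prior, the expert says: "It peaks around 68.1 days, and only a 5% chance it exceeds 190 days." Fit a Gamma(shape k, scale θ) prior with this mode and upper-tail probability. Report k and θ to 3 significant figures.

Gamma(k,θ) with k>1 has mode (k−1)θ, so θ = 68.1/(k−1).
Need P(X < 190) = 0.95 with θ tied to k this way. Start at k = 2, θ = 68.1: P(X<190) ≈ 0.767.
Too low — raise k to concentrate. Iterating converges to k ≈ 3.54.
Then θ = 68.1/(3.54−1) ≈ 26.8.

k ≈ 3.54, θ ≈ 26.8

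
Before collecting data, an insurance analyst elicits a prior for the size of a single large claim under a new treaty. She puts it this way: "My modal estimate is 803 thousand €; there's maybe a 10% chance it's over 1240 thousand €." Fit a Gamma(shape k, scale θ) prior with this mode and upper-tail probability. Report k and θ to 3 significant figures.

Gamma(k,θ) with k>1 has mode (k−1)θ, so θ = 803/(k−1).
Need P(X < 1240) = 0.9 with θ tied to k this way. Start at k = 2, θ = 803: P(X<1240) ≈ 0.457.
Too low — raise k to concentrate. Iterating converges to k ≈ 10.9.
Then θ = 803/(10.9−1) ≈ 81.1.

k ≈ 10.9, θ ≈ 81.1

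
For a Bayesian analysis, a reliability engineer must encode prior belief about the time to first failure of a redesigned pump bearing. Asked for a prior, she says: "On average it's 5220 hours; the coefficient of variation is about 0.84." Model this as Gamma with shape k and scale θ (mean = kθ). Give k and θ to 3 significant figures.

For Gamma(k, scale θ): mean = kθ, variance = kθ², so CV = 1/√k.
CV = 0.84, hence k = 1/CV² = 1.42.
Then θ = mean/k = 5220/1.42 = 3680.

k ≈ 1.42, θ ≈ 3680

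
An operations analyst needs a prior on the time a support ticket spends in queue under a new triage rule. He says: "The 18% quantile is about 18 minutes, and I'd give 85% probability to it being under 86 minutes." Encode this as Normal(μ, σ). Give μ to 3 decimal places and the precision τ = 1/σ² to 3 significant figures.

μ = 49.891, τ = 0.000824

The p-quantile of Normal(μ,σ) is μ + z_p·σ, with z_{0.18} = -0.9154 and z_{0.85} = 1.036.
Eliminate σ: μ = (z₂·x₁ − z₁·x₂)/(z₂ − z₁) = (1.036·18 − (-0.9154)·86)/1.952 = 49.891.
Then σ = (x₂ − x₁)/(z₂ − z₁) = (86 − 18)/1.952 = 34.840.
Precision τ = 1/σ² = 1/34.84² = 0.000824.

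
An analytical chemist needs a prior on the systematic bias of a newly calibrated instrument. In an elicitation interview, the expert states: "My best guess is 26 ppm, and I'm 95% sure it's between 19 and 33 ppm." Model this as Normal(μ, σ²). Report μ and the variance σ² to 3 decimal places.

μ = 26.000, σ² = 12.756

A symmetric 95% interval runs μ ± z·σ with z = 1.96.
Half-width = 7, so σ = 7/1.96 = 3.5715 and σ² = 12.756.
μ is the stated best guess, 26.000.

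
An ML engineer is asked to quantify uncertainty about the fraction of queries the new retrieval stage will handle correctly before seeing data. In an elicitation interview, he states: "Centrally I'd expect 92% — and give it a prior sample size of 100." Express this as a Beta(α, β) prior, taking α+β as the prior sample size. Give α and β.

Under the effective-sample-size interpretation, Beta(α, β) has prior mean α/(α+β) and prior sample size α+β.
So α+β = 100 and α/(α+β) = 0.92, giving α = 0.92·100 = 92 and β = 100 − 92 = 8.

α = 92, β = 8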